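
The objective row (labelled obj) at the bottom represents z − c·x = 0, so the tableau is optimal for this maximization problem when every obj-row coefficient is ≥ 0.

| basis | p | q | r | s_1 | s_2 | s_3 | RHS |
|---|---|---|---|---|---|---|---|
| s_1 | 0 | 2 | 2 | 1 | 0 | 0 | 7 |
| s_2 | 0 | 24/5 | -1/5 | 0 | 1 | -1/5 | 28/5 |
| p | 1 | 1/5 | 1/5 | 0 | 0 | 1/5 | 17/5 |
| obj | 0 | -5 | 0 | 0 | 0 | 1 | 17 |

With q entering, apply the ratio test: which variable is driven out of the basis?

Column q entries and ratios — s_1: 7/2 = 7/2; s_2: (28/5)/(24/5) = 7/6; p: (17/5)/(1/5) = 17.
Smallest ratio is 7/6 in the row of s_2, so s_2 leaves.

s_2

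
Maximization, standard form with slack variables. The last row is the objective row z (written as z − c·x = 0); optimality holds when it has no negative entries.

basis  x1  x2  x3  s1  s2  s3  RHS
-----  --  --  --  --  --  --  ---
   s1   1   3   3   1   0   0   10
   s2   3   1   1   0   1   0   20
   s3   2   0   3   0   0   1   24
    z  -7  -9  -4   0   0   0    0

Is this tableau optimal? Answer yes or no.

no

The z-row has a negative entry -9 in column x2, so it is not optimal.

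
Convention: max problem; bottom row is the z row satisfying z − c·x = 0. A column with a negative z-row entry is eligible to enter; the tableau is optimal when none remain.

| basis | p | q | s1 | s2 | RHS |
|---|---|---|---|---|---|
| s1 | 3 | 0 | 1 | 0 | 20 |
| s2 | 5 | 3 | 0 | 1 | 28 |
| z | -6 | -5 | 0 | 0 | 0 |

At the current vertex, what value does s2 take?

28

s2 is basic (row 2); its value is the RHS of that row, 28.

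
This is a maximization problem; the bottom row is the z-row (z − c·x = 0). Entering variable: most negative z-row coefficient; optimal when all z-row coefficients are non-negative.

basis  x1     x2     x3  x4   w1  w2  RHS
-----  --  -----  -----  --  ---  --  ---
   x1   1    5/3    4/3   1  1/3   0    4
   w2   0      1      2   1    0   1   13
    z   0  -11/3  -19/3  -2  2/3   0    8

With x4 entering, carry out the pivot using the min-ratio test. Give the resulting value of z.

16

Ratio test on column x4 — row 1: 4/1 = 4; row 2: 13/1 = 13. Minimum is 4 at row 1 (x1 leaves); pivot element 1.
Pivot on row 1; the z-row RHS becomes 8 − (-2)·4 = 16.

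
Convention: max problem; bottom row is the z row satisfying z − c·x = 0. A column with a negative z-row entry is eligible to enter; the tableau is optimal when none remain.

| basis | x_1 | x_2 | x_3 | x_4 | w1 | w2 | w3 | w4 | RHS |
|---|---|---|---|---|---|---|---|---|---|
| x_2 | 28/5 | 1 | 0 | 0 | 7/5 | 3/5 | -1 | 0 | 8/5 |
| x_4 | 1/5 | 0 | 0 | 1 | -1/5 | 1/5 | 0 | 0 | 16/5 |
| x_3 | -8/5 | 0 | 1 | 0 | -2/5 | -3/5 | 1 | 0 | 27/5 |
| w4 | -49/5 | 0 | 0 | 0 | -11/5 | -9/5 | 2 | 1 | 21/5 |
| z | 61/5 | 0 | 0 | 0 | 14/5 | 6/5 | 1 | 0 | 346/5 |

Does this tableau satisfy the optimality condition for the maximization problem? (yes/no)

yes

Every z-row coefficient is ≥ 0, so the tableau is optimal.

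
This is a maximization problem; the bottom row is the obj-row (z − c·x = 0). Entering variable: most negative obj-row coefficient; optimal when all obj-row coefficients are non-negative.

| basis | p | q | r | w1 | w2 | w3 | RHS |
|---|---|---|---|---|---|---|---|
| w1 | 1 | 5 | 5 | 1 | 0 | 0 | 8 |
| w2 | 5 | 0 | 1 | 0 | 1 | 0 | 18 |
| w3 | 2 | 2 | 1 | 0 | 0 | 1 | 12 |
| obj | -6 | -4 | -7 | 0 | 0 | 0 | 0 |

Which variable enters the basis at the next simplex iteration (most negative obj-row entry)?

r

Negative obj-row entries: p: -6, q: -4, r: -7.
The most negative is -7 in column r, so r enters.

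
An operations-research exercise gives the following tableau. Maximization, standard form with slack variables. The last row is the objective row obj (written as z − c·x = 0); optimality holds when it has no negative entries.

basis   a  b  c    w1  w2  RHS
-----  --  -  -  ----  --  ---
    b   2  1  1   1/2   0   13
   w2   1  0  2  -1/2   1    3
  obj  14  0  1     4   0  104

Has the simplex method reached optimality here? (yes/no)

Every obj-row coefficient is ≥ 0, so the tableau is optimal.

yes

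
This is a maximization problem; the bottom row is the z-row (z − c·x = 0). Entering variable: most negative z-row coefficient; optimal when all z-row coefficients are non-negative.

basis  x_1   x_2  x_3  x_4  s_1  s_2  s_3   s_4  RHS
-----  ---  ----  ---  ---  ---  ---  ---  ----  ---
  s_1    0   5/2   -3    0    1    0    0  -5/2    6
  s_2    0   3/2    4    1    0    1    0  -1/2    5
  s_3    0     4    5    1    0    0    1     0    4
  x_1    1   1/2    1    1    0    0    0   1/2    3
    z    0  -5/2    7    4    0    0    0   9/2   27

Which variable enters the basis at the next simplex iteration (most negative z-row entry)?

x_2

Negative z-row entries: x_2: -5/2.
The most negative is -5/2 in column x_2, so x_2 enters.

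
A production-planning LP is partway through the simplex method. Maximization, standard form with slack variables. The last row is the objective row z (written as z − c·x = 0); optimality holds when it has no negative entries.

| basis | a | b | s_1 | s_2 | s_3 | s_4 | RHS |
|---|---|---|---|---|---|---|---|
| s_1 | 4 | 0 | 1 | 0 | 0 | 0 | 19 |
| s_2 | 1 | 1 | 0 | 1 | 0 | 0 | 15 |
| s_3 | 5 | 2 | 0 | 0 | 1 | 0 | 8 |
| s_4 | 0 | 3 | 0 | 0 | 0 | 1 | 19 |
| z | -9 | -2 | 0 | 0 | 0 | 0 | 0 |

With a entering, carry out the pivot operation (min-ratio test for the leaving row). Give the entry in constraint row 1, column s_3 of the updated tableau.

Ratio test on column a — row 1: 19/4 = 19/4; row 2: 15/1 = 15; row 3: 8/5 = 8/5; row 4: entry 0 ≤ 0. Minimum is 8/5 at row 3 (s_3 leaves); pivot element 5.
Divide row 3 by 5; eliminate column a from the other rows.
Row 1 update in column s_3: 0 − 4·(1/5) = -4/5.

-4/5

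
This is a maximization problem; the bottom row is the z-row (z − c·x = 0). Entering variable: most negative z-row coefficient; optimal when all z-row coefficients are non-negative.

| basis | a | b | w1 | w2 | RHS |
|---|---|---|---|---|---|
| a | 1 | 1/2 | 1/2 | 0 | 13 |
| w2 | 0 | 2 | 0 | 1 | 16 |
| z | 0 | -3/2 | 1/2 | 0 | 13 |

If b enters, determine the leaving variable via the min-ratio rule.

Column b entries and ratios — a: 13/(1/2) = 26; w2: 16/2 = 8.
Smallest ratio is 8 in the row of w2, so w2 leaves.

w2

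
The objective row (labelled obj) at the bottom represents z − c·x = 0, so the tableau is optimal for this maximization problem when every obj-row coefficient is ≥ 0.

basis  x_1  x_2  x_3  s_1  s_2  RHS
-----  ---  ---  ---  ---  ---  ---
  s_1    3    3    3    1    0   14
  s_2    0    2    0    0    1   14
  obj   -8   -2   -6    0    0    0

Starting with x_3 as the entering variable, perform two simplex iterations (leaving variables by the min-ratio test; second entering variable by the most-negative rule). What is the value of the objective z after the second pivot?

112/3

Ratio test on column x_3 — row 1: 14/3 = 14/3; row 2: entry 0 ≤ 0. Minimum is 14/3 at row 1 (s_1 leaves); pivot element 3.
Pivot on row 1; the obj-row RHS becomes 0 − (-6)·(14/3) = 28.
Next entering variable (most negative obj-row entry -2): x_1.
Ratio test on column x_1 — row 1: (14/3)/1 = 14/3; row 2: entry 0 ≤ 0. Minimum is 14/3 at row 1 (x_3 leaves); pivot element 1.
After the second pivot the obj-row RHS is 28 − (-2)·(14/3) = 112/3.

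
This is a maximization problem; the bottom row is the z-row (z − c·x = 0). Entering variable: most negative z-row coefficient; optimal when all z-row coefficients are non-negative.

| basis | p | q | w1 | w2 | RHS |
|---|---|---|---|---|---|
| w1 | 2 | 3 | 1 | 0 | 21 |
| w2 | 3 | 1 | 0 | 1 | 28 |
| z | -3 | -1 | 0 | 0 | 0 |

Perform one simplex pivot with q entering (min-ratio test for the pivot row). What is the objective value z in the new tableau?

7

Ratio test on column q — row 1: 21/3 = 7; row 2: 28/1 = 28. Minimum is 7 at row 1 (w1 leaves); pivot element 3.
Pivot on row 1; the z-row RHS becomes 0 − (-1)·7 = 7.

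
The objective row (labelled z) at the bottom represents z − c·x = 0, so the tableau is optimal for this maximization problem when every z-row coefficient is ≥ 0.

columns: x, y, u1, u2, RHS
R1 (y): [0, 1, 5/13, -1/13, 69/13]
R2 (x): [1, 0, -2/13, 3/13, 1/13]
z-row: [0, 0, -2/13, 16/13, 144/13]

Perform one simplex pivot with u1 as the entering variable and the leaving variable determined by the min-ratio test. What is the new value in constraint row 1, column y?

Ratio test on column u1 — row 1: (69/13)/(5/13) = 69/5; row 2: entry -2/13 ≤ 0. Minimum is 69/5 at row 1 (y leaves); pivot element 5/13.
Divide row 1 by 5/13; eliminate column u1 from the other rows.
In the new row 1, the y entry is the old entry divided by the pivot: 1/(5/13) = 13/5.

13/5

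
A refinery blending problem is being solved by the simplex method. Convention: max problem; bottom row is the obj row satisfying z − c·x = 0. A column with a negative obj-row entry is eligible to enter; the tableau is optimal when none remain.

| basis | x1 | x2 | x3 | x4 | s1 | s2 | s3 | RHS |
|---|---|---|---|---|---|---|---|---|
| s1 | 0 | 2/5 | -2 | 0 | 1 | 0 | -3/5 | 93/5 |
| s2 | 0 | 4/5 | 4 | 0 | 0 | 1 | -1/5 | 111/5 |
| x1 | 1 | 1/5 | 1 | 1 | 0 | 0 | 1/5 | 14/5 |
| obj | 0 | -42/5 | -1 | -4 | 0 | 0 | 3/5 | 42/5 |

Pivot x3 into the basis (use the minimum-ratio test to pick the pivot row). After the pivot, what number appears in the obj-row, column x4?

-3

Ratio test on column x3 — row 1: entry -2 ≤ 0; row 2: (111/5)/4 = 111/20; row 3: (14/5)/1 = 14/5. Minimum is 14/5 at row 3 (x1 leaves); pivot element 1.
Divide row 3 by 1; eliminate column x3 from the other rows.
obj-row update in column x4: -4 − (-1)·1 = -3.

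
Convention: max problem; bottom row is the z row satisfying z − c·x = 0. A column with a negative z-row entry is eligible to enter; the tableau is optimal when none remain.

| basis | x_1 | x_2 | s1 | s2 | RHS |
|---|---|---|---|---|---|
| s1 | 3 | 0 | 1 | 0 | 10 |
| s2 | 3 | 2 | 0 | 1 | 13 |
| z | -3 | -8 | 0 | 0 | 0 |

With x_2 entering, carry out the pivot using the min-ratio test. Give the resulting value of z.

52

Ratio test on column x_2 — row 1: entry 0 ≤ 0; row 2: 13/2 = 13/2. Minimum is 13/2 at row 2 (s2 leaves); pivot element 2.
Pivot on row 2; the z-row RHS becomes 0 − (-8)·(13/2) = 52.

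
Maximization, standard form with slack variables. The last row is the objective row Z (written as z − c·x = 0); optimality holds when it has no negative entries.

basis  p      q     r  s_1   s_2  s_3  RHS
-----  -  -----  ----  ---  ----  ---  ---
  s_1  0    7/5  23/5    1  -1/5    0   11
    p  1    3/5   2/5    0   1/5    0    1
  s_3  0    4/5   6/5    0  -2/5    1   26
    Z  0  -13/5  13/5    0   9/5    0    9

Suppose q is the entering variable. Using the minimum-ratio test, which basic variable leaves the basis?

p

Column q entries and ratios — s_1: 11/(7/5) = 55/7; p: 1/(3/5) = 5/3; s_3: 26/(4/5) = 65/2.
Smallest ratio is 5/3 in the row of p, so p leaves.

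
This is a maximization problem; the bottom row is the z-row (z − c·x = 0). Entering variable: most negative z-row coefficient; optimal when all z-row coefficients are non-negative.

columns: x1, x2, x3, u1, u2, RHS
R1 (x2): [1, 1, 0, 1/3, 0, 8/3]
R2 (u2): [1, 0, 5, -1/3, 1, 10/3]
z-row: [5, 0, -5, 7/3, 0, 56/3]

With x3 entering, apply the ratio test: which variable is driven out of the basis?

Column x3 entries and ratios — x2: 0 ≤ 0, skip; u2: (10/3)/5 = 2/3.
Smallest ratio is 2/3 in the row of u2, so u2 leaves.

u2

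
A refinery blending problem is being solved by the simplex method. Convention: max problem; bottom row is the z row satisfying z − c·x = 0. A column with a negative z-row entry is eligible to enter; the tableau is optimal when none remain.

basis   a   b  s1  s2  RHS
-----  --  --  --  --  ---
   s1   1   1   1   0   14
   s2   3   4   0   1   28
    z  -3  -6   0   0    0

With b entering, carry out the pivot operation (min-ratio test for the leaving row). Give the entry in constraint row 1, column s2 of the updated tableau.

Ratio test on column b — row 1: 14/1 = 14; row 2: 28/4 = 7. Minimum is 7 at row 2 (s2 leaves); pivot element 4.
Divide row 2 by 4; eliminate column b from the other rows.
Row 1 update in column s2: 0 − 1·(1/4) = -1/4.

-1/4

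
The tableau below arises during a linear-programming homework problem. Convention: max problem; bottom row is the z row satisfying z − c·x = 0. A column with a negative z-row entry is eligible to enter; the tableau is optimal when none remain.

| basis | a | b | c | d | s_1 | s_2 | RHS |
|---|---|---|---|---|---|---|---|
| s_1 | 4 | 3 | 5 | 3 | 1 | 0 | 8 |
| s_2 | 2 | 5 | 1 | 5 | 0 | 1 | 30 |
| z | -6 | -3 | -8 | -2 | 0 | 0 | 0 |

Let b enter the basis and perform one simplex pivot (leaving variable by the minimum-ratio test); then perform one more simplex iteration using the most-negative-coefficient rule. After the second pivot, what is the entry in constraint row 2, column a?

Ratio test on column b — row 1: 8/3 = 8/3; row 2: 30/5 = 6. Minimum is 8/3 at row 1 (s_1 leaves); pivot element 3.
Divide row 1 by 3; eliminate column b from the other rows.
Second iteration: most negative z-row entry is -3 in column c, so c enters.
Ratio test on column c — row 1: (8/3)/(5/3) = 8/5; row 2: entry -22/3 ≤ 0. Minimum is 8/5 at row 1 (b leaves); pivot element 5/3.
Divide row 1 by 5/3; eliminate column c from the other rows.
After both pivots, the entry at constraint row 2, column a is 6/5.

6/5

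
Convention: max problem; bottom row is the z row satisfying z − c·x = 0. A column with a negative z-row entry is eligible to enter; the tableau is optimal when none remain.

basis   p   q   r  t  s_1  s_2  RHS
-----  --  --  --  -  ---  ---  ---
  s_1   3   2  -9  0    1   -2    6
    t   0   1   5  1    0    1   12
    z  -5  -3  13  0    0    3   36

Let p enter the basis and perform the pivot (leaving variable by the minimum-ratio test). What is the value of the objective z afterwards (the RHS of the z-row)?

46

Ratio test on column p — row 1: 6/3 = 2; row 2: entry 0 ≤ 0. Minimum is 2 at row 1 (s_1 leaves); pivot element 3.
Pivot on row 1; the z-row RHS becomes 36 − (-5)·2 = 46.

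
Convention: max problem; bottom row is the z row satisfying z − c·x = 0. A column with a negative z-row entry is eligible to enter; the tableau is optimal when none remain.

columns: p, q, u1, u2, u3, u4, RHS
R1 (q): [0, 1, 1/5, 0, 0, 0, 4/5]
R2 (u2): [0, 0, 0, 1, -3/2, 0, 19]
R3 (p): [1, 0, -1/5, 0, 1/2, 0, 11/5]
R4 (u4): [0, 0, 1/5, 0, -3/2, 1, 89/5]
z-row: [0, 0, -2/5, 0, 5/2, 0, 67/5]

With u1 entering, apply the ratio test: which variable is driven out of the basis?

q

Column u1 entries and ratios — q: (4/5)/(1/5) = 4; u2: 0 ≤ 0, skip; p: -1/5 ≤ 0, skip; u4: (89/5)/(1/5) = 89.
Smallest ratio is 4 in the row of q, so q leaves.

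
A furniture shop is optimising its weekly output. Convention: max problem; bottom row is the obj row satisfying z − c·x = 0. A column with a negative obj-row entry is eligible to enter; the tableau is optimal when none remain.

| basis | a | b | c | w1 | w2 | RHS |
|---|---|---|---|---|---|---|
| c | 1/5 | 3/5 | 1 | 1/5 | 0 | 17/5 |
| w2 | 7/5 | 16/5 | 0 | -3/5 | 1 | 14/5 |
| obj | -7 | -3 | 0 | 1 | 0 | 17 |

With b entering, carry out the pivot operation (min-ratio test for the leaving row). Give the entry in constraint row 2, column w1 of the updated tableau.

Ratio test on column b — row 1: (17/5)/(3/5) = 17/3; row 2: (14/5)/(16/5) = 7/8. Minimum is 7/8 at row 2 (w2 leaves); pivot element 16/5.
Divide row 2 by 16/5; eliminate column b from the other rows.
In the new row 2, the w1 entry is the old entry divided by the pivot: (-3/5)/(16/5) = -3/16.

-3/16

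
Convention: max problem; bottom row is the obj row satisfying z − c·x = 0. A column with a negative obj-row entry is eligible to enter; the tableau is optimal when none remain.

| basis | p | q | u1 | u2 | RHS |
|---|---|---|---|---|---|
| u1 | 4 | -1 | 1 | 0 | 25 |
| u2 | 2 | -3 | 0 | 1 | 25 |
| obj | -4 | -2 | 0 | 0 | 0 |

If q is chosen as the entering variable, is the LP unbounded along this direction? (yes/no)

Every constraint-row entry in column q is ≤ 0, so increasing q is unbounded.

yes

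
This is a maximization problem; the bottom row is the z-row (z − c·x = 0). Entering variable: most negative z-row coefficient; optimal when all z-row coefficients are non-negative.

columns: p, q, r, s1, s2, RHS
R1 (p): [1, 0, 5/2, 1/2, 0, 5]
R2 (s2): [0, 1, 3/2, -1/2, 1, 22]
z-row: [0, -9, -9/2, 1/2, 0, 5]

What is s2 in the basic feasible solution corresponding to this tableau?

22

s2 is basic (row 2); its value is the RHS of that row, 22.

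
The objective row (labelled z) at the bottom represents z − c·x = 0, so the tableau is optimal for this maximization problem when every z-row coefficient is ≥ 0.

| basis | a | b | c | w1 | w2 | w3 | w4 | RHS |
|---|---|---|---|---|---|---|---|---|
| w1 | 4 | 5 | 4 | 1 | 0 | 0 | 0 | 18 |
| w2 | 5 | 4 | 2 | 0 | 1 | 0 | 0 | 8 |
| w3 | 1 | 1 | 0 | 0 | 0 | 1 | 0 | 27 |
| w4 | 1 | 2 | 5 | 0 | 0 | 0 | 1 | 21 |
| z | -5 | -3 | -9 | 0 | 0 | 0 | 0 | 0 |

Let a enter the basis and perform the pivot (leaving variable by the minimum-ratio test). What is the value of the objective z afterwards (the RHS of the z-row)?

8

Ratio test on column a — row 1: 18/4 = 9/2; row 2: 8/5 = 8/5; row 3: 27/1 = 27; row 4: 21/1 = 21. Minimum is 8/5 at row 2 (w2 leaves); pivot element 5.
Pivot on row 2; the z-row RHS becomes 0 − (-5)·(8/5) = 8.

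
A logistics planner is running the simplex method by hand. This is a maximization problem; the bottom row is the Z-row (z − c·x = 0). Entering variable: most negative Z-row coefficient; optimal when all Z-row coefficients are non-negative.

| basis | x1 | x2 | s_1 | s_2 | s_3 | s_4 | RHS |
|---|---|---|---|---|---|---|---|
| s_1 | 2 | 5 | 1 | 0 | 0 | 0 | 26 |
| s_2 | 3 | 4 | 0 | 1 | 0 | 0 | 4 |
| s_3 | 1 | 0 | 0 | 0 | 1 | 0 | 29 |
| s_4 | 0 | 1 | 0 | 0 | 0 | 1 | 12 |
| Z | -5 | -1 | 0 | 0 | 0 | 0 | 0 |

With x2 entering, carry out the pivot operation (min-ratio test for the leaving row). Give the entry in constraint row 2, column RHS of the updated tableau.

Ratio test on column x2 — row 1: 26/5 = 26/5; row 2: 4/4 = 1; row 3: entry 0 ≤ 0; row 4: 12/1 = 12. Minimum is 1 at row 2 (s_2 leaves); pivot element 4.
Divide row 2 by 4; eliminate column x2 from the other rows.
In the new row 2, the RHS entry is the old entry divided by the pivot: 4/4 = 1.

1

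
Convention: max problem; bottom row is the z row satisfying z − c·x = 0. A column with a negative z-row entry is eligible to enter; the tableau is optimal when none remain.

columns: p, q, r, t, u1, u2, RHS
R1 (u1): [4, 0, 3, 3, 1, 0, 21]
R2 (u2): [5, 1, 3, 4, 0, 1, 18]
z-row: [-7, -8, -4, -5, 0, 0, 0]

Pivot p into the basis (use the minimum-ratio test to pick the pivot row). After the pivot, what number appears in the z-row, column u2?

7/5

Ratio test on column p — row 1: 21/4 = 21/4; row 2: 18/5 = 18/5. Minimum is 18/5 at row 2 (u2 leaves); pivot element 5.
Divide row 2 by 5; eliminate column p from the other rows.
z-row update in column u2: 0 − (-7)·(1/5) = 7/5.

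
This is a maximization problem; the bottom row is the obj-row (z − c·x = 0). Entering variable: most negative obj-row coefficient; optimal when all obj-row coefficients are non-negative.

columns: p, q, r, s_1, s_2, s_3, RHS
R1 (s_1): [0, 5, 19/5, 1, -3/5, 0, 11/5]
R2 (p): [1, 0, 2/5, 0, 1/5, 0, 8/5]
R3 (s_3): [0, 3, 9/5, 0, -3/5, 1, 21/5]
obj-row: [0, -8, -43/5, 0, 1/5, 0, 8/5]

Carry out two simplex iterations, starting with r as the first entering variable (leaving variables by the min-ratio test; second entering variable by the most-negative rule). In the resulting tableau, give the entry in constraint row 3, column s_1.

-3/5

Ratio test on column r — row 1: (11/5)/(19/5) = 11/19; row 2: (8/5)/(2/5) = 4; row 3: (21/5)/(9/5) = 7/3. Minimum is 11/19 at row 1 (s_1 leaves); pivot element 19/5.
Divide row 1 by 19/5; eliminate column r from the other rows.
Second iteration: most negative obj-row entry is -22/19 in column s_2, so s_2 enters.
Ratio test on column s_2 — row 1: entry -3/19 ≤ 0; row 2: (26/19)/(5/19) = 26/5; row 3: entry -6/19 ≤ 0. Minimum is 26/5 at row 2 (p leaves); pivot element 5/19.
Divide row 2 by 5/19; eliminate column s_2 from the other rows.
After both pivots, the entry at constraint row 3, column s_1 is -3/5.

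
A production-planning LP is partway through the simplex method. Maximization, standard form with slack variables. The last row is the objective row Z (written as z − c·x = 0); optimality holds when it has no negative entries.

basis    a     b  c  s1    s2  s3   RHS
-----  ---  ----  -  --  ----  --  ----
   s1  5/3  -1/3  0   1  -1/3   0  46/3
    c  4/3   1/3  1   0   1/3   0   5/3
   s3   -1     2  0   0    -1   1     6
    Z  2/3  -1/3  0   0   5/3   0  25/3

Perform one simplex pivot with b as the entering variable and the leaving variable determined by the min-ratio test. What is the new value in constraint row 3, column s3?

Ratio test on column b — row 1: entry -1/3 ≤ 0; row 2: (5/3)/(1/3) = 5; row 3: 6/2 = 3. Minimum is 3 at row 3 (s3 leaves); pivot element 2.
Divide row 3 by 2; eliminate column b from the other rows.
In the new row 3, the s3 entry is the old entry divided by the pivot: 1/2 = 1/2.

1/2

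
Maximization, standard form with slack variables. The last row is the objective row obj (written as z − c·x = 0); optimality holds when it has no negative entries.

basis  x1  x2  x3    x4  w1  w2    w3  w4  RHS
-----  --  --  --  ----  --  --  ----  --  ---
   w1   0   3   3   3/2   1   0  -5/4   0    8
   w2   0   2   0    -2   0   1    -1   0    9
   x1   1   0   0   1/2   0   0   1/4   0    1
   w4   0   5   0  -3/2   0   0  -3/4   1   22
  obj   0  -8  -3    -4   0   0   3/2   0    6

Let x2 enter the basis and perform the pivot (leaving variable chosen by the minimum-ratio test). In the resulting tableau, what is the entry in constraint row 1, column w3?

Ratio test on column x2 — row 1: 8/3 = 8/3; row 2: 9/2 = 9/2; row 3: entry 0 ≤ 0; row 4: 22/5 = 22/5. Minimum is 8/3 at row 1 (w1 leaves); pivot element 3.
Divide row 1 by 3; eliminate column x2 from the other rows.
In the new row 1, the w3 entry is the old entry divided by the pivot: (-5/4)/3 = -5/12.

-5/12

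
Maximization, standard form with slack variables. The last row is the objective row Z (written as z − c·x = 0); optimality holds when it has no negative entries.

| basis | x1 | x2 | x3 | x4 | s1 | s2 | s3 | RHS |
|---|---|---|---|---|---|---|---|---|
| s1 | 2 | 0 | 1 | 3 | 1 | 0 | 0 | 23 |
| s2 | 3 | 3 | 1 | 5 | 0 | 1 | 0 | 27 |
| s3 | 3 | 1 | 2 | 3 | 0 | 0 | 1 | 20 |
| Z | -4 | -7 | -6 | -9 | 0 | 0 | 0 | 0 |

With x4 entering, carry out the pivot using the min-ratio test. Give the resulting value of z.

Ratio test on column x4 — row 1: 23/3 = 23/3; row 2: 27/5 = 27/5; row 3: 20/3 = 20/3. Minimum is 27/5 at row 2 (s2 leaves); pivot element 5.
Pivot on row 2; the Z-row RHS becomes 0 − (-9)·(27/5) = 243/5.

243/5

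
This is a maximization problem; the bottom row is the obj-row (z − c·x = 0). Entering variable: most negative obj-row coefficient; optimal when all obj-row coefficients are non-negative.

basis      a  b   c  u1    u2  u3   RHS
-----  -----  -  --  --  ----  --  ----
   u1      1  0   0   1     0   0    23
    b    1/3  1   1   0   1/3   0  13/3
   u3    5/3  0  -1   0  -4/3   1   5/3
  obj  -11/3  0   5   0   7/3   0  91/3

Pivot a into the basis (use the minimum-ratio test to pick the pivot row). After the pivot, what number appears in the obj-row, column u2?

-3/5

Ratio test on column a — row 1: 23/1 = 23; row 2: (13/3)/(1/3) = 13; row 3: (5/3)/(5/3) = 1. Minimum is 1 at row 3 (u3 leaves); pivot element 5/3.
Divide row 3 by 5/3; eliminate column a from the other rows.
obj-row update in column u2: 7/3 − (-11/3)·(-4/5) = -3/5.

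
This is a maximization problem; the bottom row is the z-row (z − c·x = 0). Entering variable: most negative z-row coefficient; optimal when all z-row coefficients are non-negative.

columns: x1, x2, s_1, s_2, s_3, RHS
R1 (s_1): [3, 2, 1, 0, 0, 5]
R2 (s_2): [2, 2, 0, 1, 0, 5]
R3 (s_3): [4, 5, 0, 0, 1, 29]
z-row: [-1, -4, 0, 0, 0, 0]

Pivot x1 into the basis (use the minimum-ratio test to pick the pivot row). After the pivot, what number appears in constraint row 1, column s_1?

1/3

Ratio test on column x1 — row 1: 5/3 = 5/3; row 2: 5/2 = 5/2; row 3: 29/4 = 29/4. Minimum is 5/3 at row 1 (s_1 leaves); pivot element 3.
Divide row 1 by 3; eliminate column x1 from the other rows.
In the new row 1, the s_1 entry is the old entry divided by the pivot: 1/3 = 1/3.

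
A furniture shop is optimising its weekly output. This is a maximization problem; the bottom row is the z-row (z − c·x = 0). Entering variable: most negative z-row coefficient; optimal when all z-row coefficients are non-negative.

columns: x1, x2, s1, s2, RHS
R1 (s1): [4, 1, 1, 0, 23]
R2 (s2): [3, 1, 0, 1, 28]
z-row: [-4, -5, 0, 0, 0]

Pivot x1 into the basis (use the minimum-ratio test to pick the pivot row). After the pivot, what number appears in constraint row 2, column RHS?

43/4

Ratio test on column x1 — row 1: 23/4 = 23/4; row 2: 28/3 = 28/3. Minimum is 23/4 at row 1 (s1 leaves); pivot element 4.
Divide row 1 by 4; eliminate column x1 from the other rows.
Row 2 update in column RHS: 28 − 3·(23/4) = 43/4.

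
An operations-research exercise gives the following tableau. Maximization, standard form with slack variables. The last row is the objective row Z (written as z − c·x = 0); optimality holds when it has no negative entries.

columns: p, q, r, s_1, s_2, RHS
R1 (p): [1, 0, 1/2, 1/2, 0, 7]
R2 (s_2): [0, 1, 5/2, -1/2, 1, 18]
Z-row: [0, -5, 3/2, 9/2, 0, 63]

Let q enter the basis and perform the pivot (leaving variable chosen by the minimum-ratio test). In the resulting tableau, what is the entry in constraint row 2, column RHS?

Ratio test on column q — row 1: entry 0 ≤ 0; row 2: 18/1 = 18. Minimum is 18 at row 2 (s_2 leaves); pivot element 1.
Divide row 2 by 1; eliminate column q from the other rows.
In the new row 2, the RHS entry is the old entry divided by the pivot: 18/1 = 18.

18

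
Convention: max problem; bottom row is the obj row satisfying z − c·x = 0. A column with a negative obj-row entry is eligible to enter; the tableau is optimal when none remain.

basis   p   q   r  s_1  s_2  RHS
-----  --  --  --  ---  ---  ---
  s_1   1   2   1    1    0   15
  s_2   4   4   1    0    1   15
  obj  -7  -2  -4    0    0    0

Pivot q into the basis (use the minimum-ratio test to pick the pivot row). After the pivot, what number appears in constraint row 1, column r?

1/2

Ratio test on column q — row 1: 15/2 = 15/2; row 2: 15/4 = 15/4. Minimum is 15/4 at row 2 (s_2 leaves); pivot element 4.
Divide row 2 by 4; eliminate column q from the other rows.
Row 1 update in column r: 1 − 2·(1/4) = 1/2.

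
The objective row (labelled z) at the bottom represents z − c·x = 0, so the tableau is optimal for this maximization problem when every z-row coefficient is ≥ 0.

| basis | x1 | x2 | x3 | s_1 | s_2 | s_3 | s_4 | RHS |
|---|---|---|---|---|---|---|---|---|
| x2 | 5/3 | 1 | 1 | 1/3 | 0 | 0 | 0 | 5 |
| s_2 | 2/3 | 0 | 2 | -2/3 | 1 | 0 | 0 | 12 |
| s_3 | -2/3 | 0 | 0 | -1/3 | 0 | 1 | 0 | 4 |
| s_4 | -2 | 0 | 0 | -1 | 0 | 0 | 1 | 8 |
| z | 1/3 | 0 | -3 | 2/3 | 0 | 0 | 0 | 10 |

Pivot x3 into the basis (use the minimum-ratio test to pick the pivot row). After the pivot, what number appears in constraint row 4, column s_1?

Ratio test on column x3 — row 1: 5/1 = 5; row 2: 12/2 = 6; row 3: entry 0 ≤ 0; row 4: entry 0 ≤ 0. Minimum is 5 at row 1 (x2 leaves); pivot element 1.
Divide row 1 by 1; eliminate column x3 from the other rows.
Row 4 update in column s_1: -1 − 0·(1/3) = -1.

-1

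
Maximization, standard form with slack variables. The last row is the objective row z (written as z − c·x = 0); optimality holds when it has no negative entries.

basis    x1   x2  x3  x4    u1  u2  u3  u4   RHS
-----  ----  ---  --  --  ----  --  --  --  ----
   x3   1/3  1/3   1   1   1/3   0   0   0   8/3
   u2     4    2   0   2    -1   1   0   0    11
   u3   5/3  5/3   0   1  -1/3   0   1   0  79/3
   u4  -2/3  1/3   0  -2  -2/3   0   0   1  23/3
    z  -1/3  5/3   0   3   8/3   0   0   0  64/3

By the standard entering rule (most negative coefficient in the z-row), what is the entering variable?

Negative z-row entries: x1: -1/3.
The most negative is -1/3 in column x1, so x1 enters.

x1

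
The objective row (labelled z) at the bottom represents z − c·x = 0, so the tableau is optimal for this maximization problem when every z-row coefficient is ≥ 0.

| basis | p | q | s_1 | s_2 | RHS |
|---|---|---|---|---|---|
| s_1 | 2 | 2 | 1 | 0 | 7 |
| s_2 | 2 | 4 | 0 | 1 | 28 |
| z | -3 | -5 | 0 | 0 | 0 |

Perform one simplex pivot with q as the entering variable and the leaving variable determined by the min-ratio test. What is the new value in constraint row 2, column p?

Ratio test on column q — row 1: 7/2 = 7/2; row 2: 28/4 = 7. Minimum is 7/2 at row 1 (s_1 leaves); pivot element 2.
Divide row 1 by 2; eliminate column q from the other rows.
Row 2 update in column p: 2 − 4·1 = -2.

-2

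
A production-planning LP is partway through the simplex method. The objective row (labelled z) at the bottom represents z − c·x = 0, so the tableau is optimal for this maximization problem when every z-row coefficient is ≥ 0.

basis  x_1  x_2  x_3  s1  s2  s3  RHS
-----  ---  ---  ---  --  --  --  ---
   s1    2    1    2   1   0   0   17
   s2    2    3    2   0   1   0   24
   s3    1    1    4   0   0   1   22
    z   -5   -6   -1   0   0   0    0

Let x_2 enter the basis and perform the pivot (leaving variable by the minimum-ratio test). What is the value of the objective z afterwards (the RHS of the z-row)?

Ratio test on column x_2 — row 1: 17/1 = 17; row 2: 24/3 = 8; row 3: 22/1 = 22. Minimum is 8 at row 2 (s2 leaves); pivot element 3.
Pivot on row 2; the z-row RHS becomes 0 − (-6)·8 = 48.

48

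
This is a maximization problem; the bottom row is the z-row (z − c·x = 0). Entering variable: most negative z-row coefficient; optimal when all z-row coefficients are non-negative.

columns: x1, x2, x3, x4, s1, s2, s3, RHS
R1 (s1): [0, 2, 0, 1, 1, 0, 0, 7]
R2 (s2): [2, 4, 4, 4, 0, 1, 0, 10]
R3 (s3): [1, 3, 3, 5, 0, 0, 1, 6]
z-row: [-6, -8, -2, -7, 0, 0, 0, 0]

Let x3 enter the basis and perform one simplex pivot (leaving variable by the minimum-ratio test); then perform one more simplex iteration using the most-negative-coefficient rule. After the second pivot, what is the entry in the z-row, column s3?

Ratio test on column x3 — row 1: entry 0 ≤ 0; row 2: 10/4 = 5/2; row 3: 6/3 = 2. Minimum is 2 at row 3 (s3 leaves); pivot element 3.
Divide row 3 by 3; eliminate column x3 from the other rows.
Second iteration: most negative z-row entry is -6 in column x2, so x2 enters.
Ratio test on column x2 — row 1: 7/2 = 7/2; row 2: entry 0 ≤ 0; row 3: 2/1 = 2. Minimum is 2 at row 3 (x3 leaves); pivot element 1.
Divide row 3 by 1; eliminate column x2 from the other rows.
After both pivots, the entry at the z-row, column s3 is 8/3.

8/3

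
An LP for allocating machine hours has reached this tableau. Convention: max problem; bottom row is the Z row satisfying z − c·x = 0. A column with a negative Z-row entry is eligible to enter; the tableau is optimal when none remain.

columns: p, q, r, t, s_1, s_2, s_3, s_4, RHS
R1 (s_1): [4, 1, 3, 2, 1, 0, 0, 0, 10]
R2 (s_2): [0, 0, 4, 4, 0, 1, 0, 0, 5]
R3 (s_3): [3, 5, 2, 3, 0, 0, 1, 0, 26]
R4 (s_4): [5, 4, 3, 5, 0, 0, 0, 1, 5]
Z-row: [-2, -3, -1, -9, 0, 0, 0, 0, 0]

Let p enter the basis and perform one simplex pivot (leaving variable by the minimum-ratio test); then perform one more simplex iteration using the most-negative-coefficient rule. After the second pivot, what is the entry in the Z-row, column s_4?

Ratio test on column p — row 1: 10/4 = 5/2; row 2: entry 0 ≤ 0; row 3: 26/3 = 26/3; row 4: 5/5 = 1. Minimum is 1 at row 4 (s_4 leaves); pivot element 5.
Divide row 4 by 5; eliminate column p from the other rows.
Second iteration: most negative Z-row entry is -7 in column t, so t enters.
Ratio test on column t — row 1: entry -2 ≤ 0; row 2: 5/4 = 5/4; row 3: entry 0 ≤ 0; row 4: 1/1 = 1. Minimum is 1 at row 4 (p leaves); pivot element 1.
Divide row 4 by 1; eliminate column t from the other rows.
After both pivots, the entry at the Z-row, column s_4 is 9/5.

9/5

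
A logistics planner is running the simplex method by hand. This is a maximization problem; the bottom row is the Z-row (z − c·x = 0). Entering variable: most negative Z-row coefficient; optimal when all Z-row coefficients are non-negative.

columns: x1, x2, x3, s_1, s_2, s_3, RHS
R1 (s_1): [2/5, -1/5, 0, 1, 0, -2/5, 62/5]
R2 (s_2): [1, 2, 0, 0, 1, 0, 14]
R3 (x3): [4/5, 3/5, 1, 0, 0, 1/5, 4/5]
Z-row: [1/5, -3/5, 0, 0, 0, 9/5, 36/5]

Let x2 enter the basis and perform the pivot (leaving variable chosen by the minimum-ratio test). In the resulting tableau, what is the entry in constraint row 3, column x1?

Ratio test on column x2 — row 1: entry -1/5 ≤ 0; row 2: 14/2 = 7; row 3: (4/5)/(3/5) = 4/3. Minimum is 4/3 at row 3 (x3 leaves); pivot element 3/5.
Divide row 3 by 3/5; eliminate column x2 from the other rows.
In the new row 3, the x1 entry is the old entry divided by the pivot: (4/5)/(3/5) = 4/3.

4/3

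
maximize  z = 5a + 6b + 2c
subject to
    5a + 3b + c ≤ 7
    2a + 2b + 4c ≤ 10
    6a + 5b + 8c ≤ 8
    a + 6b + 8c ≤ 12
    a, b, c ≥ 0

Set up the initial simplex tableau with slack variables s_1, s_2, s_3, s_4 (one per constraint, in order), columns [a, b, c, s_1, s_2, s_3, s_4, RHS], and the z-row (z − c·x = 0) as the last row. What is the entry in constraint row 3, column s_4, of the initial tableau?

Slack s_4 belongs to constraint 4; its column is the unit vector e_4, so the entry in row 3 is 0.

0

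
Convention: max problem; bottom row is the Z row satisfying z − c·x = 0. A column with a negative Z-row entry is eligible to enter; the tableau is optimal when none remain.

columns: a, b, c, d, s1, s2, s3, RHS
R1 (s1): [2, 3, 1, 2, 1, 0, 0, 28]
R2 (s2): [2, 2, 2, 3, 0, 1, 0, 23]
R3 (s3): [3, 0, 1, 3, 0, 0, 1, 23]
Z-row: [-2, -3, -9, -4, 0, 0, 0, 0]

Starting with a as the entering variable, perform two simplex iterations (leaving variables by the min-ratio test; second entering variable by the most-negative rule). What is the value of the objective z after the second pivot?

Ratio test on column a — row 1: 28/2 = 14; row 2: 23/2 = 23/2; row 3: 23/3 = 23/3. Minimum is 23/3 at row 3 (s3 leaves); pivot element 3.
Pivot on row 3; the Z-row RHS becomes 0 − (-2)·(23/3) = 46/3.
Next entering variable (most negative Z-row entry -25/3): c.
Ratio test on column c — row 1: (38/3)/(1/3) = 38; row 2: (23/3)/(4/3) = 23/4; row 3: (23/3)/(1/3) = 23. Minimum is 23/4 at row 2 (s2 leaves); pivot element 4/3.
After the second pivot the Z-row RHS is 46/3 − (-25/3)·(23/4) = 253/4.

253/4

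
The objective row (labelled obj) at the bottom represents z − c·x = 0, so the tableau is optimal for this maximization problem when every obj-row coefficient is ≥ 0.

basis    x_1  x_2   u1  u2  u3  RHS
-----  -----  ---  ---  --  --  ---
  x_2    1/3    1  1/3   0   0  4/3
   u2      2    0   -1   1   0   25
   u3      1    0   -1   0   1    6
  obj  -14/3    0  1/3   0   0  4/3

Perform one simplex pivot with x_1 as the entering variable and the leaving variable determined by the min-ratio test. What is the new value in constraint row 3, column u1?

-2

Ratio test on column x_1 — row 1: (4/3)/(1/3) = 4; row 2: 25/2 = 25/2; row 3: 6/1 = 6. Minimum is 4 at row 1 (x_2 leaves); pivot element 1/3.
Divide row 1 by 1/3; eliminate column x_1 from the other rows.
Row 3 update in column u1: -1 − 1·1 = -2.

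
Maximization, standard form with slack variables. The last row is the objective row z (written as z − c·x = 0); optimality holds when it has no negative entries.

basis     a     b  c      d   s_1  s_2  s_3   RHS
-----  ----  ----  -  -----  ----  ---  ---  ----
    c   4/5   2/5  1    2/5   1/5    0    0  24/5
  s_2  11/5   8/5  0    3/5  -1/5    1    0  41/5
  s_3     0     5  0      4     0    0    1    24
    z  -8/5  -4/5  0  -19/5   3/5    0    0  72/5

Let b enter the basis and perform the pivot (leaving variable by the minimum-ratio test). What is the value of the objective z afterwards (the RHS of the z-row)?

456/25

Ratio test on column b — row 1: (24/5)/(2/5) = 12; row 2: (41/5)/(8/5) = 41/8; row 3: 24/5 = 24/5. Minimum is 24/5 at row 3 (s_3 leaves); pivot element 5.
Pivot on row 3; the z-row RHS becomes 72/5 − (-4/5)·(24/5) = 456/25.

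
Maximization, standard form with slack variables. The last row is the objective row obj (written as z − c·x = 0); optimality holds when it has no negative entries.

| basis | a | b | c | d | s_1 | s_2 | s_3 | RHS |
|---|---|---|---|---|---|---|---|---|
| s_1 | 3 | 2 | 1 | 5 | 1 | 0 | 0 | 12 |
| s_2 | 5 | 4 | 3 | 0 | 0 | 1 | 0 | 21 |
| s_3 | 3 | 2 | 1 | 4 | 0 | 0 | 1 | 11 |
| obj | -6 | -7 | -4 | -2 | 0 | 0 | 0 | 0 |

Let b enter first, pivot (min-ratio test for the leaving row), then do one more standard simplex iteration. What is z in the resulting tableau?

Ratio test on column b — row 1: 12/2 = 6; row 2: 21/4 = 21/4; row 3: 11/2 = 11/2. Minimum is 21/4 at row 2 (s_2 leaves); pivot element 4.
Pivot on row 2; the obj-row RHS becomes 0 − (-7)·(21/4) = 147/4.
Next entering variable (most negative obj-row entry -2): d.
Ratio test on column d — row 1: (3/2)/5 = 3/10; row 2: entry 0 ≤ 0; row 3: (1/2)/4 = 1/8. Minimum is 1/8 at row 3 (s_3 leaves); pivot element 4.
After the second pivot the obj-row RHS is 147/4 − (-2)·(1/8) = 37.

37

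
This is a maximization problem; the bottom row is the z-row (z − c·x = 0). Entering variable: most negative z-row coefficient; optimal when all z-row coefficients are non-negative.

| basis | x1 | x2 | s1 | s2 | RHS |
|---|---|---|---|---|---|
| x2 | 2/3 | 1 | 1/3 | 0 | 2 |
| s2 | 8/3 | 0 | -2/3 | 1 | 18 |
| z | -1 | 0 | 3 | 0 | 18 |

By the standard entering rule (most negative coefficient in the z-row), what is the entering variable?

Negative z-row entries: x1: -1.
The most negative is -1 in column x1, so x1 enters.

x1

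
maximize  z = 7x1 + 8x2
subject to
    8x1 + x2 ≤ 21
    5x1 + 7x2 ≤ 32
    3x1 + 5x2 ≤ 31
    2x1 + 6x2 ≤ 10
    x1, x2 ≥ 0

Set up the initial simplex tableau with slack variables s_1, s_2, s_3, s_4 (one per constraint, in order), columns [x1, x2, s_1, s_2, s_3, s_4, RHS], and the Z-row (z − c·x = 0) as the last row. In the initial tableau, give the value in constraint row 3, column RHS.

The RHS of constraint 3 is b_3 = 31.

31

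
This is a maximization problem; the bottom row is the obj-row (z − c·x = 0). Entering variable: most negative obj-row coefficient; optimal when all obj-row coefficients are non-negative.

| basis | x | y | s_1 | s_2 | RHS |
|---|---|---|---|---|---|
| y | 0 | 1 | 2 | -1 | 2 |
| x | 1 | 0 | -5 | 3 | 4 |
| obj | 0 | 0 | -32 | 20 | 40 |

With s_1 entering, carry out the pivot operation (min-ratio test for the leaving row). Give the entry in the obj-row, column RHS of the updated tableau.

72

Ratio test on column s_1 — row 1: 2/2 = 1; row 2: entry -5 ≤ 0. Minimum is 1 at row 1 (y leaves); pivot element 2.
Divide row 1 by 2; eliminate column s_1 from the other rows.
obj-row update in column RHS: 40 − (-32)·1 = 72.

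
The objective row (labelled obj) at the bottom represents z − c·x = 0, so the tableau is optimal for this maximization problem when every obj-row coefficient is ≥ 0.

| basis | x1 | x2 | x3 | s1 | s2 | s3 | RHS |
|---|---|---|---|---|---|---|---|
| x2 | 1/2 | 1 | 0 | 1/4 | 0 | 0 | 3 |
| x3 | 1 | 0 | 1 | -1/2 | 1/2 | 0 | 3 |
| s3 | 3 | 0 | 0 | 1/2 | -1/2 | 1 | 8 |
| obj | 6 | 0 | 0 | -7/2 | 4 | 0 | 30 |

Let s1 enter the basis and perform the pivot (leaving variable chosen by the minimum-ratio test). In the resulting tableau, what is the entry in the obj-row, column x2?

Ratio test on column s1 — row 1: 3/(1/4) = 12; row 2: entry -1/2 ≤ 0; row 3: 8/(1/2) = 16. Minimum is 12 at row 1 (x2 leaves); pivot element 1/4.
Divide row 1 by 1/4; eliminate column s1 from the other rows.
obj-row update in column x2: 0 − (-7/2)·4 = 14.

14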